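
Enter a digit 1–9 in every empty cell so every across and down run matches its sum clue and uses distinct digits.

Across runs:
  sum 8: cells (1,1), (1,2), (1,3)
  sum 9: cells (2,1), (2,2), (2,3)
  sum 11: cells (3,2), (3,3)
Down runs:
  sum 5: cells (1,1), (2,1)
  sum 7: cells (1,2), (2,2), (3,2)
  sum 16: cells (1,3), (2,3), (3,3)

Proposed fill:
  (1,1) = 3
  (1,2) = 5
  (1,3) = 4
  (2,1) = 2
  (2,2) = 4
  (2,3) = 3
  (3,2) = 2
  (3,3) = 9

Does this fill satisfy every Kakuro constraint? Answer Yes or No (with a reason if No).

No — the across run (1,1)–(1,3) sums to 12, not 8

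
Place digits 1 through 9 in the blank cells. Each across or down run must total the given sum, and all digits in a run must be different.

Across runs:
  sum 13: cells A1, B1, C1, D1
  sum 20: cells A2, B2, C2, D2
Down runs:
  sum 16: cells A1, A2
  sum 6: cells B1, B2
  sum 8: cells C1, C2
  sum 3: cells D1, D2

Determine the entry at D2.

2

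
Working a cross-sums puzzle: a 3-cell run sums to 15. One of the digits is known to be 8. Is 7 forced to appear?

Counterexample: {1,6,8} sums to 15 under that restriction without using 7.

No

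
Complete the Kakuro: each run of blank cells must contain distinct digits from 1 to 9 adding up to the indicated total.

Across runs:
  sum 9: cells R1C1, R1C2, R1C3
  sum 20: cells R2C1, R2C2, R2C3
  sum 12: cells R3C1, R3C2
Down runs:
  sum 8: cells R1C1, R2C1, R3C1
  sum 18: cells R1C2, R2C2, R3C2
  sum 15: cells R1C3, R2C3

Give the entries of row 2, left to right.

Only 6 fits R1C3 under both its across sum 9 and down sum 15.
R2C3 = 15 − 6 = 9 completes the 15 down.
Nothing is forced directly, so branch on R1C1, whose candidates are 1 or 2. If R1C1 = 2: that forces R1C2 = 1, R2C1 = 5, after which R2C2 would have to be in {6} for the 20 across but in {8,9} for the 18 down — contradiction. So R1C1 = 1.
R1C2 = 9 − 7 = 2 completes the 9 across.
R2C2 = 7: the only remaining digit allowed by both the 20 across and the 18 down.
R3C2 = 18 − 9 = 9 completes the 18 down.
R2C1 = 20 − 16 = 4 completes the 20 across.
R3C1 = 12 − 9 = 3 completes the 12 across.

4, 7, 9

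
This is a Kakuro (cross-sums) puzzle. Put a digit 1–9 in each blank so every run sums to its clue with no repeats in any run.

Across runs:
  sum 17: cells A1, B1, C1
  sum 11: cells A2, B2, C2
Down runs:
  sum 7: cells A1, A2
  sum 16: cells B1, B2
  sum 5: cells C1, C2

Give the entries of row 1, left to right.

6, 9, 2

16 in 2 cells must be {7,9}.
The 11 across and the 16 down share only 7, so B2 = 7.
B1 = 16 − 7 = 9 completes the 16 down.
Nothing is forced directly, so branch on A2, whose candidates are 1 or 3. If A2 = 3: then A1 would have to be in {1,2,3,5,6,7} for the 17 across but in {4} for the 7 down — contradiction. So A2 = 1.
A1 = 7 − 1 = 6 completes the 7 down.
C1 = 17 − 15 = 2 completes the 17 across.
C2 = 11 − 8 = 3 completes the 11 across.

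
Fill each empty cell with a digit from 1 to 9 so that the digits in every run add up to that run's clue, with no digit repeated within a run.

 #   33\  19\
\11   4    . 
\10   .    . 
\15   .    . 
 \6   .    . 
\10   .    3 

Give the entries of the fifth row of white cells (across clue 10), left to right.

7 3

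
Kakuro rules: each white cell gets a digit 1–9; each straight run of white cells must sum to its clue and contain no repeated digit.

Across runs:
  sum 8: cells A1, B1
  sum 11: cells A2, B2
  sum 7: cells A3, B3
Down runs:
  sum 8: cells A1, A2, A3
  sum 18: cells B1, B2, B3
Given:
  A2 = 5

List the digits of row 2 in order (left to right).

B2 = 11 − 5 = 6 completes the 11 across.
Nothing is forced directly, so branch on A1, whose candidates are 1 or 2. If A1 = 2: then B1 would have to be in {6} for the 8 across but in {3,4,5,7,8,9} for the 18 down — contradiction. So A1 = 1.
B1 = 8 − 1 = 7 completes the 8 across.
A3 = 8 − 6 = 2 completes the 8 down.
B3 = 7 − 2 = 5 completes the 7 across.

5 6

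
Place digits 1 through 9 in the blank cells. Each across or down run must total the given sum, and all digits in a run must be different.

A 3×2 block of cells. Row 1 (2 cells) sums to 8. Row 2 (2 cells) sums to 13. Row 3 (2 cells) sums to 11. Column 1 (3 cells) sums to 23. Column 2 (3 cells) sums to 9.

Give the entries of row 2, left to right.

9, 4

23 in 3 cells must be {6,8,9}.
The 8 across and the 23 down share only 6, so (1,1) = 6.
(1,2) = 8 − 6 = 2 completes the 8 across.
Nothing is forced directly, so branch on (2,1), whose candidates are 8 or 9. If (2,1) = 8: then (2,2) would have to be in {5} for the 13 across but in {1,3,4,6} for the 9 down — contradiction. So (2,1) = 9.
(2,2) = 13 − 9 = 4 completes the 13 across.
(3,1) = 23 − 15 = 8 completes the 23 down.
(3,2) = 11 − 8 = 3 completes the 11 across.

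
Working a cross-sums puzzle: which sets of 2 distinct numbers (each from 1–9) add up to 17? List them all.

2 distinct digits from 1–9 sum between 3 and 17.
Only one set works: {8,9}.

{8,9}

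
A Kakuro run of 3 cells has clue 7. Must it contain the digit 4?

Yes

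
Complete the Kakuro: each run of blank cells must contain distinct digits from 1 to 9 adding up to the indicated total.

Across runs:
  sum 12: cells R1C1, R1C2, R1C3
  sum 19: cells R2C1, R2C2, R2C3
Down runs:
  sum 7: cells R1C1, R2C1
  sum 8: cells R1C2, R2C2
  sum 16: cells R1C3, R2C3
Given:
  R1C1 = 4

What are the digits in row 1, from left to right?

4 1 7

16 in 2 cells must be {7,9}.
R1C3 = 7: the only remaining digit allowed by both the 12 across and the 16 down.
R2C1 = 7 − 4 = 3 completes the 7 down.
Given what's placed, R2C2 must be 7 to fit the 19 across and 8 down.
R2C3 = 19 − 10 = 9 completes the 19 across.
R1C2 = 12 − 11 = 1 completes the 12 across.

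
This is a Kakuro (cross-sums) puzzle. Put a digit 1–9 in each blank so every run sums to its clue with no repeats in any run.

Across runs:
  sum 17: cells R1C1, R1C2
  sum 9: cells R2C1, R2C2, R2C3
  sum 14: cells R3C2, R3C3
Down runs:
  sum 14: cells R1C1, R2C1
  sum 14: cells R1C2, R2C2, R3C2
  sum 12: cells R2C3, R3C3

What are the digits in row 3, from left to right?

17 in 2 cells must be {8,9}.
Nothing is forced directly, so branch on R1C1, whose candidates are 8 or 9. If R1C1 = 8: that forces R1C2 = 9, R2C1 = 6, after which R2C3 would have to be in {1,2} for the 9 across but in {3,4,5,7,8,9} for the 12 down — contradiction. So R1C1 = 9.
R1C2 = 17 − 9 = 8 completes the 17 across.
R2C1 = 14 − 9 = 5 completes the 14 down.
R2C2 = 1: the only remaining digit allowed by both the 9 across and the 14 down.
R2C3 = 9 − 6 = 3 completes the 9 across.
R3C2 = 14 − 9 = 5 completes the 14 down.
R3C3 = 14 − 5 = 9 completes the 14 across.

5 9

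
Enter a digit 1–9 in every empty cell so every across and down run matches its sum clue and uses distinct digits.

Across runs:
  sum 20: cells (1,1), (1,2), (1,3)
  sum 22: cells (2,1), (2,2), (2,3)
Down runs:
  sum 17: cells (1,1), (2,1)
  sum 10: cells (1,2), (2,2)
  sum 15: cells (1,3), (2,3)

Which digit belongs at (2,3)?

6

17 in 2 cells must be {8,9}.
Nothing is forced directly, so branch on (1,1), whose candidates are 8 or 9. If (1,1) = 9: that forces (2,1) = 8, (2,2) = 9, after which (2,3) would have to be in {5} for the 22 across but in {6,7,8,9} for the 15 down — contradiction. So (1,1) = 8.
(2,1) = 17 − 8 = 9 completes the 17 down.
Nothing is forced directly, so branch on (1,3), whose candidates are 7 or 9. If (1,3) = 7: then (1,2) would have to be in {5} for the 20 across but in {1,2,3,4,6,7,8,9} for the 10 down — contradiction. So (1,3) = 9.
(1,2) = 20 − 17 = 3 completes the 20 across.
(2,2) = 10 − 3 = 7 completes the 10 down.
(2,3) = 22 − 16 = 6 completes the 22 across.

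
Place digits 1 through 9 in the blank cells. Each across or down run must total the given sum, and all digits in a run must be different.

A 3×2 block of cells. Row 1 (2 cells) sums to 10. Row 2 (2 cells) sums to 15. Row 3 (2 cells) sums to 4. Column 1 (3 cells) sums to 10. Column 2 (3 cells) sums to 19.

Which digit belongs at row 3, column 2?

3

4 in 2 cells must be {1,3}.
The 4 across and the 19 down share only 3, so (3,2) = 3.
(3,1) = 4 − 3 = 1 completes the 4 across.
Nothing is forced directly, so branch on (1,2), whose candidates are 7 or 9. If (1,2) = 9: then (1,1) would have to be in {1} for the 10 across but in {2,3,4,5,6,7} for the 10 down — contradiction. So (1,2) = 7.
(1,1) = 10 − 7 = 3 completes the 10 across.
(2,1) = 10 − 4 = 6 completes the 10 down.
(2,2) = 15 − 6 = 9 completes the 15 across.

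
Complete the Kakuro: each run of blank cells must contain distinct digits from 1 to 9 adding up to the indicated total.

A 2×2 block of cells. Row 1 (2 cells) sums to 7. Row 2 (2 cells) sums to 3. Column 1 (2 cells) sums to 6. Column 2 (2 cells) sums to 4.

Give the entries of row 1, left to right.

4 3

3 in 2 cells must be {1,2}; 4 in 2 cells must be {1,3}.
The 3 across and the 4 down share only 1, so (2,2) = 1.
(1,2) = 4 − 1 = 3 completes the 4 down.
(2,1) = 3 − 1 = 2 completes the 3 across.
(1,1) = 7 − 3 = 4 completes the 7 across.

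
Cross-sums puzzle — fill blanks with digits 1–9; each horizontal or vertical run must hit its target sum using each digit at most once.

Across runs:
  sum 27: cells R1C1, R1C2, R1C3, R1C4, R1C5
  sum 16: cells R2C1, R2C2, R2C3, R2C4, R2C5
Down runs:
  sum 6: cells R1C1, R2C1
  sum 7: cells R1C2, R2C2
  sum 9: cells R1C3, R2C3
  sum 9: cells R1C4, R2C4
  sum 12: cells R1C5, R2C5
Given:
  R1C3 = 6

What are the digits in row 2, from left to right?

16 in 5 cells must be {1,2,3,4,6}.
R2C3 = 9 − 6 = 3 completes the 9 down.
R2C5 = 4: the only remaining digit allowed by both the 16 across and the 12 down.
R1C5 = 12 − 4 = 8 completes the 12 down.
No cell is forced outright now. R2C1 can only be 1 or 2 (the digits allowed by both its 16 across and its 6 down). If R2C1 = 2: that forces R1C1 = 4, R1C2 = 2, R1C4 = 7, after which R2C2 would have to be in {1,6} for the 16 across but in {5} for the 7 down — contradiction. So R2C1 = 1.
R1C1 = 6 − 1 = 5 completes the 6 down.
Given what's placed, R1C2 must be 1 to fit the 27 across and 7 down.
R1C4 = 27 − 20 = 7 completes the 27 across.
R2C2 = 7 − 1 = 6 completes the 7 down.
R2C4 = 16 − 14 = 2 completes the 16 across.

1, 6, 3, 2, 4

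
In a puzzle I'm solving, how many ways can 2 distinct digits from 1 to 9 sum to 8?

2 distinct digits from 1–9 sum between 3 and 17.
Enumerating: {1,7}, {2,6}, {3,5}.

3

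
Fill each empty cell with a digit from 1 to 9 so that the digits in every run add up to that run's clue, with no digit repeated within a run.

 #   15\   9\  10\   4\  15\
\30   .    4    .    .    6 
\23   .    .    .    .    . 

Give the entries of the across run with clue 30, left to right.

9 4 8 3 6

4 in 2 cells must be {1,3}.
Given what's placed, R1C4 must be 3 to fit the 30 across and 4 down.
R2C2 = 9 − 4 = 5 completes the 9 down.
R2C4 = 4 − 3 = 1 completes the 4 down.
R2C5 = 15 − 6 = 9 completes the 15 down.
Given what's placed, R2C1 must be 6 to fit the 23 across and 15 down.
R2C3 = 23 − 21 = 2 completes the 23 across.
R1C1 = 15 − 6 = 9 completes the 15 down.
R1C3 = 30 − 22 = 8 completes the 30 across.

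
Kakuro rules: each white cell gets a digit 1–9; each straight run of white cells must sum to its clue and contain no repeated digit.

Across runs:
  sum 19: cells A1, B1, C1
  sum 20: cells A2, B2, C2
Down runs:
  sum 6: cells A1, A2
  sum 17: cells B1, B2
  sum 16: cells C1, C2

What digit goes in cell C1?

9

17 in 2 cells must be {8,9}; 16 in 2 cells must be {7,9}.
Nothing is forced directly, so branch on A2, whose candidates are 4 or 5. If A2 = 5: then A1 would have to be in {2,3,4,5,6,7,8,9} for the 19 across but in {1} for the 6 down — contradiction. So A2 = 4.
A1 = 6 − 4 = 2 completes the 6 down.
Given what's placed, C1 must be 9 to fit the 19 across and 16 down.
B2 = 9: the only remaining digit allowed by both the 20 across and the 17 down.
C2 = 20 − 13 = 7 completes the 20 across.
B1 = 19 − 11 = 8 completes the 19 across.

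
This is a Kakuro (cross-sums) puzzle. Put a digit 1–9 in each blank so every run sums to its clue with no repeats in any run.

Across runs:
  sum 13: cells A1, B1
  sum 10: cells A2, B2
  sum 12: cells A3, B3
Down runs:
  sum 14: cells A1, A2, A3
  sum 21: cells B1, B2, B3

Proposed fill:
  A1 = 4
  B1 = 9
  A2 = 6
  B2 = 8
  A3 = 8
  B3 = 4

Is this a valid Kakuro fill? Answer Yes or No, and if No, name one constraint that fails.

No — the across run A2–B2 sums to 14, not 10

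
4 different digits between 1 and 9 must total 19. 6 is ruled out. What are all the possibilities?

{1,2,7,9}; {1,3,7,8}; {1,4,5,9}; {2,3,5,9}; {2,4,5,8}; {3,4,5,7}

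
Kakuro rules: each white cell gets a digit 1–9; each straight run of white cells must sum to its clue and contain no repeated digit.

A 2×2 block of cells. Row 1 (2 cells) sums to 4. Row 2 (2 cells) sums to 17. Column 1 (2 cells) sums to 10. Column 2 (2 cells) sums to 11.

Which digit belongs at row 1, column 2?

3

4 in 2 cells must be {1,3}; 17 in 2 cells must be {8,9}.
The 4 across and the 11 down share only 3, so (1,2) = 3.
(2,2) = 11 − 3 = 8 completes the 11 down.
(1,1) = 4 − 3 = 1 completes the 4 across.
(2,1) = 17 − 8 = 9 completes the 17 across.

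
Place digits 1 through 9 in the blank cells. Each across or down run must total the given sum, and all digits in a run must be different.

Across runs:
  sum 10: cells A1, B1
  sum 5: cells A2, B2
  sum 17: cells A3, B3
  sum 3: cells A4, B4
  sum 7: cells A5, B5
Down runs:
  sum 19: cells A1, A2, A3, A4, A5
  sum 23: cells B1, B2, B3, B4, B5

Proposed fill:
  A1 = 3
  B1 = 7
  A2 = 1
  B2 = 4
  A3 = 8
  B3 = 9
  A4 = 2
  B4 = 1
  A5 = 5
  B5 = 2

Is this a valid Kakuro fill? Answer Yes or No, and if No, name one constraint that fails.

Yes

Across: 3+7=10; 1+4=5; 8+9=17; 2+1=3; 5+2=7. Down: 3+1+8+2+5=19; 7+4+9+1+2=23. No digit repeats within any run.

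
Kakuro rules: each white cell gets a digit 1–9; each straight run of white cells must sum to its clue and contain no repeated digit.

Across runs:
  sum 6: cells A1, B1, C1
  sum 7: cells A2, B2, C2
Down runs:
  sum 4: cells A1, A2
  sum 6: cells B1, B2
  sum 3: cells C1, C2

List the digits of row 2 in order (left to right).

1, 4, 2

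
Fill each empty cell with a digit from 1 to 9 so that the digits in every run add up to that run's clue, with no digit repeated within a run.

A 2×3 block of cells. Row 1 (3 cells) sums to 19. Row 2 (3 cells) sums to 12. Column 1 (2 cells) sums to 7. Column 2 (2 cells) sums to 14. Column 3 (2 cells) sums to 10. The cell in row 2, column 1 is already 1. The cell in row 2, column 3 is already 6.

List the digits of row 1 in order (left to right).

(1,1) = 7 − 1 = 6 completes the 7 down.
(1,3) = 10 − 6 = 4 completes the 10 down.
(2,2) = 12 − 7 = 5 completes the 12 across.
(1,2) = 19 − 10 = 9 completes the 19 across.

6 9 4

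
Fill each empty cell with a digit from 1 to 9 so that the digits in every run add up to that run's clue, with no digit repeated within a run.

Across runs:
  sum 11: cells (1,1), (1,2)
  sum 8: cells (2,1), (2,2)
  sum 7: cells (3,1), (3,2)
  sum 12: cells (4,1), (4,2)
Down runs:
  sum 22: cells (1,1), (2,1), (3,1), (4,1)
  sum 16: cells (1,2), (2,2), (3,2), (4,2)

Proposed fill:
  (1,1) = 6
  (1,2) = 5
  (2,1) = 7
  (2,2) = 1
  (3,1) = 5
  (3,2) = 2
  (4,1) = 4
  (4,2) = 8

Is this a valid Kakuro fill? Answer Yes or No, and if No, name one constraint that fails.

Yes

Across: 6+5=11; 7+1=8; 5+2=7; 4+8=12. Down: 6+7+5+4=22; 5+1+2+8=16. No digit repeats within any run.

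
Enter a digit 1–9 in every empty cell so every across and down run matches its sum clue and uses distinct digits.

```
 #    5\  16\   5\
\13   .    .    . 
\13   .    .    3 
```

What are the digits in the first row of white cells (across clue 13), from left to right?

4, 7, 2

16 in 2 cells must be {7,9}.
R1C3 = 5 − 3 = 2 completes the 5 down.
R2C2 = 9: the only remaining digit allowed by both the 13 across and the 16 down.
R1C2 = 16 − 9 = 7 completes the 16 down.
R2C1 = 13 − 12 = 1 completes the 13 across.
R1C1 = 13 − 9 = 4 completes the 13 across.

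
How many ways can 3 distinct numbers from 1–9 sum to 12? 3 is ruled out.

4

3 distinct digits from 1–9 sum between 6 and 24.
Dropping sets that contain 3.
Enumerating: {1,2,9}, {1,4,7}, {1,5,6}, {2,4,6}.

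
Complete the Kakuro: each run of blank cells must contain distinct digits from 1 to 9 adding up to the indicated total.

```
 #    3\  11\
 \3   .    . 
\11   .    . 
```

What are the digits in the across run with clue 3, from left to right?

3 in 2 cells must be {1,2}.
The 3 across and the 11 down share only 2, so R1C2 = 2.
The 11 across and the 3 down share only 2, so R2C1 = 2.
R2C2 = 11 − 2 = 9 completes the 11 across.
R1C1 = 3 − 2 = 1 completes the 3 across.

1 2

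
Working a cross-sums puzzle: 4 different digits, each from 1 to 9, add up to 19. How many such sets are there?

4 distinct digits from 1–9 sum between 10 and 30.

11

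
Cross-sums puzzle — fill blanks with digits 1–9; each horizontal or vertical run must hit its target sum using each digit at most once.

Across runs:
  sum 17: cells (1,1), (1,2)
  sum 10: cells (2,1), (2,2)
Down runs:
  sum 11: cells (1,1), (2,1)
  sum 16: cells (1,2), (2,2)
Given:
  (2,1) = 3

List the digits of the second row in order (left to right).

17 in 2 cells must be {8,9}; 16 in 2 cells must be {7,9}.
(1,1) = 11 − 3 = 8 completes the 11 down.
(1,2) = 17 − 8 = 9 completes the 17 across.
(2,2) = 10 − 3 = 7 completes the 10 across.

3 7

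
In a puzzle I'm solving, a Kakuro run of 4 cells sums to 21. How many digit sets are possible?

4 distinct digits from 1–9 sum between 10 and 30.

11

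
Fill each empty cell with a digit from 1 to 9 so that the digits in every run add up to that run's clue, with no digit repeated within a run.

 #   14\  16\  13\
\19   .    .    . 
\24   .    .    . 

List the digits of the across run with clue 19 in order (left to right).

6 9 4

24 in 3 cells must be {7,8,9}; 16 in 2 cells must be {7,9}.
Nothing is forced directly, so branch on R2C1, whose candidates are 8 or 9. If R2C1 = 9: that forces R1C1 = 5, after which R1C2 would have to be in {6,8} for the 19 across but in {7,9} for the 16 down — contradiction. So R2C1 = 8.
R1C1 = 14 − 8 = 6 completes the 14 down.
Given what's placed, R1C2 must be 9 to fit the 19 across and 16 down.
R1C3 = 19 − 15 = 4 completes the 19 across.
R2C2 = 16 − 9 = 7 completes the 16 down.
R2C3 = 24 − 15 = 9 completes the 24 across.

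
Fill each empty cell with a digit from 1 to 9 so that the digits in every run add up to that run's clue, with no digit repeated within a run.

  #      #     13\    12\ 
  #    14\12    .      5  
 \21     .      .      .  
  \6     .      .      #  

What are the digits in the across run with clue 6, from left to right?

R1C2 = 12 − 5 = 7 completes the 12 across.
R2C3 = 12 − 5 = 7 completes the 12 down.
Intersecting the 6 across with the 14 down forces R3C1 = 5.
R3C2 = 6 − 5 = 1 completes the 6 across.
R2C1 = 14 − 5 = 9 completes the 14 down.
R2C2 = 21 − 16 = 5 completes the 21 across.

5 1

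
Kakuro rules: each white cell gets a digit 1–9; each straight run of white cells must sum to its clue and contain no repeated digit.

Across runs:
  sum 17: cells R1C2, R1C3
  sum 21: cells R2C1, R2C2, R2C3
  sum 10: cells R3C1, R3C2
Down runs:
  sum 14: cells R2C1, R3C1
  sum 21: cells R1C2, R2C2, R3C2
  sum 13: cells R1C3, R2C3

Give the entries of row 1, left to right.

17 in 2 cells must be {8,9}.
Nothing is forced directly, so branch on R1C2, whose candidates are 8 or 9. If R1C2 = 9: that forces R1C3 = 8, R2C3 = 5, R2C1 = 9, R2C2 = 7, after which R3C1 would have to be in {1,2,3,4,6,7,8,9} for the 10 across but in {5} for the 14 down — contradiction. So R1C2 = 8.
R1C3 = 17 − 8 = 9 completes the 17 across.
R2C3 = 13 − 9 = 4 completes the 13 down.
R2C2 = 9: the only remaining digit allowed by both the 21 across and the 21 down.
R3C2 = 21 − 17 = 4 completes the 21 down.
R2C1 = 21 − 13 = 8 completes the 21 across.
R3C1 = 10 − 4 = 6 completes the 10 across.

8, 9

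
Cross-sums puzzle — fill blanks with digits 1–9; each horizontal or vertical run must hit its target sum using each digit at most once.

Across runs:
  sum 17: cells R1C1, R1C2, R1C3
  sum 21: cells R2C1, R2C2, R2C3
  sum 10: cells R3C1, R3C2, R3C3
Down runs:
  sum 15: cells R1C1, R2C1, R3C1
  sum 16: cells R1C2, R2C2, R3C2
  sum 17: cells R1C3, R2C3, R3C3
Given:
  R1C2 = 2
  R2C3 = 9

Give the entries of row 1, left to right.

Nothing is forced directly, so branch on R3C2, whose candidates are 5 or 6. If R3C2 = 5: then R2C2 would have to be in {4,5,7,8} for the 21 across but in {9} for the 16 down — contradiction. So R3C2 = 6.
R2C2 = 16 − 8 = 8 completes the 16 down.
R2C1 = 21 − 17 = 4 completes the 21 across.
Given what's placed, R3C1 must be 3 to fit the 10 across and 15 down.
R3C3 = 10 − 9 = 1 completes the 10 across.
R1C1 = 15 − 7 = 8 completes the 15 down.
R1C3 = 17 − 10 = 7 completes the 17 across.

8 2 7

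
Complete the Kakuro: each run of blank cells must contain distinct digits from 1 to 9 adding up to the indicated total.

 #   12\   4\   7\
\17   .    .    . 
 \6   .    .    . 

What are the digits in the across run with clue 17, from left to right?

9, 3, 5

6 in 3 cells must be {1,2,3}; 4 in 2 cells must be {1,3}.
The 6 across and the 12 down share only 3, so R2C1 = 3.
Given what's placed, R2C2 must be 1 to fit the 6 across and 4 down.
R2C3 = 6 − 4 = 2 completes the 6 across.
R1C1 = 12 − 3 = 9 completes the 12 down.
R1C2 = 4 − 1 = 3 completes the 4 down.
R1C3 = 17 − 12 = 5 completes the 17 across.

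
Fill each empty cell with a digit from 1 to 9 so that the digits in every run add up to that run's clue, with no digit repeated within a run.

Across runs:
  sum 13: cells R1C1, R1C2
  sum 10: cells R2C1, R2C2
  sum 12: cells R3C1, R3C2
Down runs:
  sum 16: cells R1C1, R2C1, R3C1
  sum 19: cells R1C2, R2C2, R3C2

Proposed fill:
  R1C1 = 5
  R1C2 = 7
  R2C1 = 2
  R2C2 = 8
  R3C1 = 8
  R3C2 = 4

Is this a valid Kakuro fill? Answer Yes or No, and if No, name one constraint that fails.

No — the across run R1C1–R1C2 sums to 12, not 13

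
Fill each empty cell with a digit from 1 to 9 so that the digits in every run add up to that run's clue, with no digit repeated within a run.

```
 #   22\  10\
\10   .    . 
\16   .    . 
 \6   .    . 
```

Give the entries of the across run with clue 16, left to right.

9 7

16 in 2 cells must be {7,9}.
The 16 across and the 10 down share only 7, so R2C2 = 7.
The 6 across and the 22 down share only 5, so R3C1 = 5.
R3C2 = 6 − 5 = 1 completes the 6 across.
R1C2 = 10 − 8 = 2 completes the 10 down.
R2C1 = 16 − 7 = 9 completes the 16 across.
R1C1 = 10 − 2 = 8 completes the 10 across.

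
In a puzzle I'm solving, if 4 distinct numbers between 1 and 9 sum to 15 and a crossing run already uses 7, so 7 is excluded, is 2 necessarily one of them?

No

Counterexample: {1,3,5,6} sums to 15 under that restriction without using 2.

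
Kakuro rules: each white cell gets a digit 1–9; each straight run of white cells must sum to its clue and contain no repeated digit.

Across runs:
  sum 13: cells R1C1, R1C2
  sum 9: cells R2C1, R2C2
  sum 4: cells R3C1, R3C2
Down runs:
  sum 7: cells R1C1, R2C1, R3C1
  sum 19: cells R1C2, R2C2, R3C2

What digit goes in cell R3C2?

3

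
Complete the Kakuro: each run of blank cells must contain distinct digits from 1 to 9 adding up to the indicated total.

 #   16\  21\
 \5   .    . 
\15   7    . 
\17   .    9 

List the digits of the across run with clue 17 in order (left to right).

8 9

17 in 2 cells must be {8,9}.
Given what's placed, R1C2 must be 4 to fit the 5 across and 21 down.
R2C2 = 15 − 7 = 8 completes the 15 across.
R3C1 = 17 − 9 = 8 completes the 17 across.
R1C1 = 5 − 4 = 1 completes the 5 across.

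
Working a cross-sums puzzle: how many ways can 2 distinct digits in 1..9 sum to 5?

2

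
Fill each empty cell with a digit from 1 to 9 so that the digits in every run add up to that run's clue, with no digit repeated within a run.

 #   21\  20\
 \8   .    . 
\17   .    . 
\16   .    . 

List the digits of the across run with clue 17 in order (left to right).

9 8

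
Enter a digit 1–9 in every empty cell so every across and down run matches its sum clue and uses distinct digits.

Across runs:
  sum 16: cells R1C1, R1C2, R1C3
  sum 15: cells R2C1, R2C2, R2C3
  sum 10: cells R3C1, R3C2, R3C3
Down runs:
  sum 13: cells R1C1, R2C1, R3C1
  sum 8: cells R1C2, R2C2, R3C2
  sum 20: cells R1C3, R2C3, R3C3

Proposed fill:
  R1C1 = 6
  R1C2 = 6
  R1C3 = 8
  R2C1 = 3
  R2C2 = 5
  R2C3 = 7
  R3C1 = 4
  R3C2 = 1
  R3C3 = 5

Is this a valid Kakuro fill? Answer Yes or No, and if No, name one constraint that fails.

No — the down run R1C2–R3C2 sums to 12, not 8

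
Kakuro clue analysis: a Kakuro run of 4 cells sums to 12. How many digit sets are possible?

4 distinct digits from 1–9 sum between 10 and 30.
Enumerating: {1,2,3,6}, {1,2,4,5}.

2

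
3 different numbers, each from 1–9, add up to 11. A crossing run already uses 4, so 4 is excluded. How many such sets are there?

3 distinct digits from 1–9 sum between 6 and 24.
Dropping sets that contain 4.
Enumerating: {1,2,8}, {1,3,7}, {2,3,6}.

3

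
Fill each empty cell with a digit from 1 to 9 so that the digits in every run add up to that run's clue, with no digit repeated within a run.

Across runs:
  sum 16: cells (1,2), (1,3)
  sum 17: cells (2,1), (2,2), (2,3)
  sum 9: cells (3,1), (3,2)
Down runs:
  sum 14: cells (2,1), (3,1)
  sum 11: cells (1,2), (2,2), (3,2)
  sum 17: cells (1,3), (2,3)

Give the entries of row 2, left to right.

6 3 8

16 in 2 cells must be {7,9}; 17 in 2 cells must be {8,9}.
The 16 across and the 11 down share only 7, so (1,2) = 7.
(1,3) = 16 − 7 = 9 completes the 16 across.
(2,3) = 17 − 9 = 8 completes the 17 down.
(2,2) = 3: the only remaining digit allowed by both the 17 across and the 11 down.
(3,2) = 11 − 10 = 1 completes the 11 down.
(2,1) = 17 − 11 = 6 completes the 17 across.
(3,1) = 9 − 1 = 8 completes the 9 across.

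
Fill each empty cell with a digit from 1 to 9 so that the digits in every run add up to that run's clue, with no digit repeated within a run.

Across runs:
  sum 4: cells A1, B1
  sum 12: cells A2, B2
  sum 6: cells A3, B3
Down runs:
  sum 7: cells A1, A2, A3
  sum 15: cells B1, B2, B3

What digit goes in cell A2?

4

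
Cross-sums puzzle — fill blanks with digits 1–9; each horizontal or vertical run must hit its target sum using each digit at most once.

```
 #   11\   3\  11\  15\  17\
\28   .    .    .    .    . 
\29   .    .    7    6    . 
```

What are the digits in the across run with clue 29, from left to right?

5 2 7 6 9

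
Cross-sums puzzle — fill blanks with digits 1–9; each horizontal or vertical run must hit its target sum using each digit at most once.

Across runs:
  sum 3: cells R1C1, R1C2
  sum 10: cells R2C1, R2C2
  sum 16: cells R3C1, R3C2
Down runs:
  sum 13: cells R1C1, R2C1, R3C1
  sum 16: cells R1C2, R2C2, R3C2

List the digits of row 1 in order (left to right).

2 1

3 in 2 cells must be {1,2}; 16 in 2 cells must be {7,9}.
Nothing is forced directly, so branch on R1C1, whose candidates are 1 or 2. If R1C1 = 1: that forces R1C2 = 2, R3C2 = 9, after which R2C2 would have to be in {1,2,3,4,6,7,8,9} for the 10 across but in {5} for the 16 down — contradiction. So R1C1 = 2.
R1C2 = 3 − 2 = 1 completes the 3 across.
Given what's placed, R3C1 must be 7 to fit the 16 across and 13 down.
R3C2 = 16 − 7 = 9 completes the 16 across.
R2C1 = 13 − 9 = 4 completes the 13 down.
R2C2 = 10 − 4 = 6 completes the 10 across.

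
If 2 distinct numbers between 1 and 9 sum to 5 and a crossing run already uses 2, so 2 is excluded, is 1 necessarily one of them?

The only way to make 5 from 2 distinct digits under that restriction is {1,4}, which contains 1.

Yes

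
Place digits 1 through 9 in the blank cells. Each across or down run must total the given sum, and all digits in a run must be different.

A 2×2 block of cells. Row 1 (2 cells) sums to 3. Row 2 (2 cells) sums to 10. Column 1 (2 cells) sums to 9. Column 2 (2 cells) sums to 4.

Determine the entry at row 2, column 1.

7

3 in 2 cells must be {1,2}; 4 in 2 cells must be {1,3}.
The 3 across and the 4 down share only 1, so (1,2) = 1.
(2,2) = 4 − 1 = 3 completes the 4 down.
(1,1) = 3 − 1 = 2 completes the 3 across.
(2,1) = 10 − 3 = 7 completes the 10 across.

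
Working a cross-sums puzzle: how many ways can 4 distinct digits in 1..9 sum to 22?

11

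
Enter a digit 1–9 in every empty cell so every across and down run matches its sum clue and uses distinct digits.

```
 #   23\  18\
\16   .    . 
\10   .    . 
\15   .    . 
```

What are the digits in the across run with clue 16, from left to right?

16 in 2 cells must be {7,9}; 23 in 3 cells must be {6,8,9}.
The 16 across and the 23 down share only 9, so R1C1 = 9.
R1C2 = 16 − 9 = 7 completes the 16 across.
Nothing is forced directly, so branch on R2C1, whose candidates are 6 or 8. If R2C1 = 6: then R2C2 would have to be in {4} for the 10 across but in {2,3,5,6,8,9} for the 18 down — contradiction. So R2C1 = 8.
R2C2 = 10 − 8 = 2 completes the 10 across.
R3C1 = 23 − 17 = 6 completes the 23 down.
R3C2 = 15 − 6 = 9 completes the 15 across.

9 7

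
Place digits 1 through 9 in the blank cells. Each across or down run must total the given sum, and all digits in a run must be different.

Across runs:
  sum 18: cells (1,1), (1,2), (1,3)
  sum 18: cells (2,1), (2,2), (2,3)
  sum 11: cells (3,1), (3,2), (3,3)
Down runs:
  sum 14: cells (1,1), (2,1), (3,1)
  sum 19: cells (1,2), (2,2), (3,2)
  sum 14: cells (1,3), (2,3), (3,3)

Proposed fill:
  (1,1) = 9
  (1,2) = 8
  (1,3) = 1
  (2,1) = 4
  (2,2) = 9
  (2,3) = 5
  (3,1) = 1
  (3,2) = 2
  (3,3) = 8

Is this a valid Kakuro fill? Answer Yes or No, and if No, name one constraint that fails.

Across: 9+8+1=18; 4+9+5=18; 1+2+8=11. Down: 9+4+1=14; 8+9+2=19; 1+5+8=14. No digit repeats within any run.

Yes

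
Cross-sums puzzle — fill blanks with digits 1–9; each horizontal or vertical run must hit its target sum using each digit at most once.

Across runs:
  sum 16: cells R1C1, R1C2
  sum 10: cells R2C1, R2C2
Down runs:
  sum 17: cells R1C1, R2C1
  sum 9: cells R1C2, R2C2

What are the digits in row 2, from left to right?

16 in 2 cells must be {7,9}; 17 in 2 cells must be {8,9}.
The 16 across and the 17 down share only 9, so R1C1 = 9.
R1C2 = 16 − 9 = 7 completes the 16 across.
R2C1 = 17 − 9 = 8 completes the 17 down.
R2C2 = 10 − 8 = 2 completes the 10 across.

8 2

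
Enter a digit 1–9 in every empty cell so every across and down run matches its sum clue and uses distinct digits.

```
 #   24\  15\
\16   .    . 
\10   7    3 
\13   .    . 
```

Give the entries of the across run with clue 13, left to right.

16 in 2 cells must be {7,9}; 24 in 3 cells must be {7,8,9}.
Given what's placed, R1C1 must be 9 to fit the 16 across and 24 down.
R1C2 = 16 − 9 = 7 completes the 16 across.
R3C1 = 24 − 16 = 8 completes the 24 down.
R3C2 = 13 − 8 = 5 completes the 13 across.

8, 5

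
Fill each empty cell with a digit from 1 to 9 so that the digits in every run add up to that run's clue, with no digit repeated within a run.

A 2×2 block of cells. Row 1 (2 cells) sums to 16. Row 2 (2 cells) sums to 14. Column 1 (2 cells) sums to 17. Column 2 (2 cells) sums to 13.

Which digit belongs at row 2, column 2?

6

16 in 2 cells must be {7,9}; 17 in 2 cells must be {8,9}.
The 16 across and the 17 down share only 9, so (1,1) = 9.
(1,2) = 16 − 9 = 7 completes the 16 across.
(2,1) = 17 − 9 = 8 completes the 17 down.
(2,2) = 14 − 8 = 6 completes the 14 across.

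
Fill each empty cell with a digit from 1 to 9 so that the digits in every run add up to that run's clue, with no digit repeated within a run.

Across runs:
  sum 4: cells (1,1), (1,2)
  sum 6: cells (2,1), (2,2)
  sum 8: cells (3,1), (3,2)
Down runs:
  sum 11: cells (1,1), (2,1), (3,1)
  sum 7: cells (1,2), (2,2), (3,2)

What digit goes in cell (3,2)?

2

4 in 2 cells must be {1,3}; 7 in 3 cells must be {1,2,4}.
The 4 across and the 7 down share only 1, so (1,2) = 1.
Given what's placed, (3,2) must be 2 to fit the 8 across and 7 down.
(1,1) = 4 − 1 = 3 completes the 4 across.
(2,2) = 7 − 3 = 4 completes the 7 down.
(3,1) = 8 − 2 = 6 completes the 8 across.
(2,1) = 6 − 4 = 2 completes the 6 across.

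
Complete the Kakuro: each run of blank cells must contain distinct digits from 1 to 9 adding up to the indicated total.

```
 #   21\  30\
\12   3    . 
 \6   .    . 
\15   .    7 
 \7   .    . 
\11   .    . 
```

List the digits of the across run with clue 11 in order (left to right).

5 6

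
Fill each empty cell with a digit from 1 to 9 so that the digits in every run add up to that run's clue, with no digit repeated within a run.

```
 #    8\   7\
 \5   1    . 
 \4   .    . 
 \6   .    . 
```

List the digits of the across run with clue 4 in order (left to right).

3 1

4 in 2 cells must be {1,3}; 7 in 3 cells must be {1,2,4}.
R1C2 = 5 − 1 = 4 completes the 5 across.
Given what's placed, R2C1 must be 3 to fit the 4 across and 8 down.
R2C2 = 4 − 3 = 1 completes the 4 across.
R3C1 = 8 − 4 = 4 completes the 8 down.
R3C2 = 6 − 4 = 2 completes the 6 across.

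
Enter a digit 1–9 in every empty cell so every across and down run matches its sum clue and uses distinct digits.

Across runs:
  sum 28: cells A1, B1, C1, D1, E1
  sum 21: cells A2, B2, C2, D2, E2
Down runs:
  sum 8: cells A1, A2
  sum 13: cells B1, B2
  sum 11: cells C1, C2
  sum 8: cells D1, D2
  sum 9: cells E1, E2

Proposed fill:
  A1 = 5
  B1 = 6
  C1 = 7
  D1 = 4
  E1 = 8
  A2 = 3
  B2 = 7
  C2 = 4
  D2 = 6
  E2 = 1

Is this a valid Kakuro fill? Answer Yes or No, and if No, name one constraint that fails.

No — the down run D1–D2 sums to 10, not 8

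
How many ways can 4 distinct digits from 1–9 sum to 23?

9

4 distinct digits from 1–9 sum between 10 and 30.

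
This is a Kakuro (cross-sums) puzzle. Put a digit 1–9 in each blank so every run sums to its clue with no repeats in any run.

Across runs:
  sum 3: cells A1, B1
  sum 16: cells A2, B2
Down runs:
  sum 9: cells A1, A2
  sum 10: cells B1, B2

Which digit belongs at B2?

3 in 2 cells must be {1,2}; 16 in 2 cells must be {7,9}.
The 16 across and the 9 down share only 7, so A2 = 7.
B2 = 16 − 7 = 9 completes the 16 across.
A1 = 9 − 7 = 2 completes the 9 down.
B1 = 3 − 2 = 1 completes the 3 across.

9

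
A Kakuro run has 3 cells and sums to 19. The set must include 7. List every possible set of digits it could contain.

{3,7,9}; {4,7,8}

3 distinct digits from 1–9 sum between 6 and 24.
Keeping only sets containing 7.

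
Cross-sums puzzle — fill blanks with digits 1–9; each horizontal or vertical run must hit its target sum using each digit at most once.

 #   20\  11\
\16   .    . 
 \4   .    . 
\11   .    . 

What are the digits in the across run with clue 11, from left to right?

16 in 2 cells must be {7,9}; 4 in 2 cells must be {1,3}.
The 16 across and the 11 down share only 7, so R1C2 = 7.
The 4 across and the 20 down share only 3, so R2C1 = 3.
R2C2 = 4 − 3 = 1 completes the 4 across.
R3C2 = 11 − 8 = 3 completes the 11 down.
R1C1 = 16 − 7 = 9 completes the 16 across.
R3C1 = 11 − 3 = 8 completes the 11 across.

8 3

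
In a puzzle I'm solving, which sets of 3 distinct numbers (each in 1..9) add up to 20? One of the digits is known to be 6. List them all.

{5,6,9}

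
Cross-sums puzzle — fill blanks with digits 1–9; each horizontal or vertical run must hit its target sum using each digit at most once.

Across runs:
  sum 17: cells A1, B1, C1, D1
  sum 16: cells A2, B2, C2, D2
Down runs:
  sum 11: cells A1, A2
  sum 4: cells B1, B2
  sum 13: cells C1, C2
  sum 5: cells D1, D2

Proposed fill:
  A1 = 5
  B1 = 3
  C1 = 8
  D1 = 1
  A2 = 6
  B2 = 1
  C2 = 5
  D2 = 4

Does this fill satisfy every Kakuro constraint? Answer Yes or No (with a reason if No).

Yes

Across: 5+3+8+1=17; 6+1+5+4=16. Down: 5+6=11; 3+1=4; 8+5=13; 1+4=5. No digit repeats within any run.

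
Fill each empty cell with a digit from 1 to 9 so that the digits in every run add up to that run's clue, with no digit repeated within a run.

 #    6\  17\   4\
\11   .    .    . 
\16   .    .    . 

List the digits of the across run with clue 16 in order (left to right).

4, 9, 3

17 in 2 cells must be {8,9}; 4 in 2 cells must be {1,3}.
The 11 across and the 17 down share only 8, so R1C2 = 8.
Given what's placed, R1C3 must be 1 to fit the 11 across and 4 down.
R2C2 = 17 − 8 = 9 completes the 17 down.
R2C3 = 4 − 1 = 3 completes the 4 down.
R1C1 = 11 − 9 = 2 completes the 11 across.
R2C1 = 16 − 12 = 4 completes the 16 across.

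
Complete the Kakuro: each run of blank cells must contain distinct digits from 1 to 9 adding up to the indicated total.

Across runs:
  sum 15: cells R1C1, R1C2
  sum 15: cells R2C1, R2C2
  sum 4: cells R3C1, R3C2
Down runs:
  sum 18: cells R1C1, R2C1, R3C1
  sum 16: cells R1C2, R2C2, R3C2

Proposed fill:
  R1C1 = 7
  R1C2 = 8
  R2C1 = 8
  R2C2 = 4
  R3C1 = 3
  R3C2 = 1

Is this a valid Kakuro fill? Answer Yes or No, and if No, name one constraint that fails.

No — the down run R1C2–R3C2 sums to 13, not 16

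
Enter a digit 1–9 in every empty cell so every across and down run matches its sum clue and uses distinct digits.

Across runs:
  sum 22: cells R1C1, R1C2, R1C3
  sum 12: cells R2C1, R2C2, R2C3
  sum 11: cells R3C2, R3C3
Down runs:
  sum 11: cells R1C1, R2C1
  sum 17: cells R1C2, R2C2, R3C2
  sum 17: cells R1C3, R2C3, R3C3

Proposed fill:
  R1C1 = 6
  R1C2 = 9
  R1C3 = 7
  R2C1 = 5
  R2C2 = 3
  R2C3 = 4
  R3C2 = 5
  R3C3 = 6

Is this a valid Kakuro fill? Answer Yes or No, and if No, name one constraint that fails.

Across: 6+9+7=22; 5+3+4=12; 5+6=11. Down: 6+5=11; 9+3+5=17; 7+4+6=17. No digit repeats within any run.

Yes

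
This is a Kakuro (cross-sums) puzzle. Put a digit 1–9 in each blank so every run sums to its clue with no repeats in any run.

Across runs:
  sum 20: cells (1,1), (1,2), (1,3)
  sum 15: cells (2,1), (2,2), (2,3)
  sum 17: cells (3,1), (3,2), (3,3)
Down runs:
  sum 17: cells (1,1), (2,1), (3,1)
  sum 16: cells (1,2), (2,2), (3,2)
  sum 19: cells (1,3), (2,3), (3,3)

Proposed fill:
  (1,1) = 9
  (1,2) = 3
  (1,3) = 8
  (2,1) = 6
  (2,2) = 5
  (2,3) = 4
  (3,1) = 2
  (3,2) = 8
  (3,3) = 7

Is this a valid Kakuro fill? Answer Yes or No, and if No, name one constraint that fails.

Yes

Across: 9+3+8=20; 6+5+4=15; 2+8+7=17. Down: 9+6+2=17; 3+5+8=16; 8+4+7=19. No digit repeats within any run.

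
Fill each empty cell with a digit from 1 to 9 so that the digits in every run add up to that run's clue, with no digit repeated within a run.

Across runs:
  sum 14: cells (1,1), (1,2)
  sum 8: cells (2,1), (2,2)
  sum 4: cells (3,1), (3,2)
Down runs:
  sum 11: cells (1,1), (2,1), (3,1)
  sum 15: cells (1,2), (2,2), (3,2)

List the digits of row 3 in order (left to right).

3 1

4 in 2 cells must be {1,3}.
Nothing is forced directly, so branch on (1,1), whose candidates are 5 or 6 or 8. If (1,1) = 5: that forces (1,2) = 9, (2,1) = 2, after which (2,2) would have to be in {6} for the 8 across but in {1,2,4,5} for the 15 down — contradiction. If (1,1) = 8: that forces (1,2) = 6, (3,1) = 1, after which (3,2) would have to be in {3} for the 4 across but in {1,2,4,5,7,8} for the 15 down — contradiction. So (1,1) = 6.
(1,2) = 14 − 6 = 8 completes the 14 across.
Nothing is forced directly, so branch on (3,1), whose candidates are 1 or 3. If (3,1) = 1: then (2,1) would have to be in {1,2,3,5,6,7} for the 8 across but in {4} for the 11 down — contradiction. So (3,1) = 3.
(2,1) = 11 − 9 = 2 completes the 11 down.
(2,2) = 8 − 2 = 6 completes the 8 across.
(3,2) = 4 − 3 = 1 completes the 4 across.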